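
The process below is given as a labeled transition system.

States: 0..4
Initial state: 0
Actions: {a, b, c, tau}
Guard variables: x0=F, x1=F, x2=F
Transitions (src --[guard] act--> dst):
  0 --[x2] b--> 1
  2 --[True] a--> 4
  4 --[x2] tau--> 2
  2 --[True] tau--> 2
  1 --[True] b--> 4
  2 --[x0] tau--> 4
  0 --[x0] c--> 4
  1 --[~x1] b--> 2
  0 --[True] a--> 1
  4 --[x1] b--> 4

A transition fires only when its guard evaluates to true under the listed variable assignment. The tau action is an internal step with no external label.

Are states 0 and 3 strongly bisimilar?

Refine partition for ~:
  round 0: {{0,1,2,3,4}}
  round 1: {{0},{1},{2},{3,4}}
stable after 2 split(s): 4 block(s)
class of 0: {0}; class of 3: {3,4}

Answer: NOT BISIMILAR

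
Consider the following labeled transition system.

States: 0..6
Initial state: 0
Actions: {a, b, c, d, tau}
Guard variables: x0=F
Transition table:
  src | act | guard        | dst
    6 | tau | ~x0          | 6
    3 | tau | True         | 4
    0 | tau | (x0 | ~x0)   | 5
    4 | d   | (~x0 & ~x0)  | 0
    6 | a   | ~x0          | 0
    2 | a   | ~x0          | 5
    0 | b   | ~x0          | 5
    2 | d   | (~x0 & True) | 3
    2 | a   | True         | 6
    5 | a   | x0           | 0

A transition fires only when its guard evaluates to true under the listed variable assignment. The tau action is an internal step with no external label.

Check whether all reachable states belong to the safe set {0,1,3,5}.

Answer: INVARIANT HOLDS

Working:
Allowed set {0,1,3,5}
R = {0,5}
  0: safe
  5: safe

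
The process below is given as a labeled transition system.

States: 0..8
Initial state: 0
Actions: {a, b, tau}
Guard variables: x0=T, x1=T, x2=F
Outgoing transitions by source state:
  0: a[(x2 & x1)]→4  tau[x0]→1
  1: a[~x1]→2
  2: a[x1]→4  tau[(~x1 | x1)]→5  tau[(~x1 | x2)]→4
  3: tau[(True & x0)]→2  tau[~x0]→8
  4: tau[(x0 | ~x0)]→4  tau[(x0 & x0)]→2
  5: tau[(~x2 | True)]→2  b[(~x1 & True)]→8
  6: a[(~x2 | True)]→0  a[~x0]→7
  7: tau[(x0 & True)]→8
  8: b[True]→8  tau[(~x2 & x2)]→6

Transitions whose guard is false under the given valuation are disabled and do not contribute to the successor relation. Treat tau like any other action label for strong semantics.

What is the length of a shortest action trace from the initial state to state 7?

Answer: UNREACHABLE

Working:
Breadth-first toward 7:
  depth 0: {0}
  depth 1: {1}
7 never appears.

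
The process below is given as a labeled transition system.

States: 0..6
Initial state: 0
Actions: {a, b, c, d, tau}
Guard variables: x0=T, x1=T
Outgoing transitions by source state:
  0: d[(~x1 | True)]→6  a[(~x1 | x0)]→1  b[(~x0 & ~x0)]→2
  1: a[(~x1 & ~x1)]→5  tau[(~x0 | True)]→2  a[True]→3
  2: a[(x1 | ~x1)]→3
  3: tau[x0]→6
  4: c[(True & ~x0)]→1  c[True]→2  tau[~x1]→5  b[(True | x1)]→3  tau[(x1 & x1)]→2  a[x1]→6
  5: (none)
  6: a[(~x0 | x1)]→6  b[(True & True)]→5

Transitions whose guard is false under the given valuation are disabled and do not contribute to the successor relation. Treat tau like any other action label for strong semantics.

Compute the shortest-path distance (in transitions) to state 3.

Answer: 2

Analysis:
BFS to 3:
  L0 = {0}
  L1 = {1,6}
  L2 = {2,3,5}
first hit 3 at d=2 via a·a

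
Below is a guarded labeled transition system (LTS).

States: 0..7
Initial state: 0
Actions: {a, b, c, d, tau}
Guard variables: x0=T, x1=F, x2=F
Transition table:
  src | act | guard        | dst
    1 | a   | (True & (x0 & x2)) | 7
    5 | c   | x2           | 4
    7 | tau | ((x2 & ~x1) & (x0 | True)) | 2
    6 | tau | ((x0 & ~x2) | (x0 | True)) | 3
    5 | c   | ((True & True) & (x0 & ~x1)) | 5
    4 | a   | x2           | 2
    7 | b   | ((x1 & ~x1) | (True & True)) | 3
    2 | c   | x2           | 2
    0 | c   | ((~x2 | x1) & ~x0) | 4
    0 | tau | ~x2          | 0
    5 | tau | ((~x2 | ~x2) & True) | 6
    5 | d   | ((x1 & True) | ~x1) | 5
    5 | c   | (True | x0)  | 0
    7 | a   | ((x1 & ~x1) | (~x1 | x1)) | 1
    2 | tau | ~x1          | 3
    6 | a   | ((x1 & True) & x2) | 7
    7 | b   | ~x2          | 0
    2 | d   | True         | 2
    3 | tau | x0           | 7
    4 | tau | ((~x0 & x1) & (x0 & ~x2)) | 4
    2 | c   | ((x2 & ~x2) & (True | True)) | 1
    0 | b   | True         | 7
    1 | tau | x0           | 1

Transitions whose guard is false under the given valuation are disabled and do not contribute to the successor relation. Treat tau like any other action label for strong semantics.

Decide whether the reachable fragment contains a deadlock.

R = {0,1,3,7}
  0: b→7  tau→0  [2 exit(s)]
  1: tau→1  [1 exit(s)]
  3: tau→7  [1 exit(s)]
  7: a→1  b→0  b→3  [3 exit(s)]

Answer: DEADLOCK-FREE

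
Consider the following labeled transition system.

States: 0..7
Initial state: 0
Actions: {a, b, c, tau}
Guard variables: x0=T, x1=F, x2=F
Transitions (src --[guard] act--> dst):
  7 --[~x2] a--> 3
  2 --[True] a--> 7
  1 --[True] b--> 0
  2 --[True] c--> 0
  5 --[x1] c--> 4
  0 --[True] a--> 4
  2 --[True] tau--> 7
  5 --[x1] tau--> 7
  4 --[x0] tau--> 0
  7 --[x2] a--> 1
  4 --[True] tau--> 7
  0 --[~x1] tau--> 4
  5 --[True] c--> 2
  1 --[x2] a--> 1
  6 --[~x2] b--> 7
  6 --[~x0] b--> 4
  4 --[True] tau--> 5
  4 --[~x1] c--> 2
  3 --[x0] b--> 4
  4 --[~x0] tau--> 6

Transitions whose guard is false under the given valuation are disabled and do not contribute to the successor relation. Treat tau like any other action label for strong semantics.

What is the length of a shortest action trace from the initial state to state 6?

Layered search for 6:
  L0 = {0}
  L1 = {4}
  L2 = {2,5,7}
  L3 = {3}
6 never appears.

Answer: UNREACHABLE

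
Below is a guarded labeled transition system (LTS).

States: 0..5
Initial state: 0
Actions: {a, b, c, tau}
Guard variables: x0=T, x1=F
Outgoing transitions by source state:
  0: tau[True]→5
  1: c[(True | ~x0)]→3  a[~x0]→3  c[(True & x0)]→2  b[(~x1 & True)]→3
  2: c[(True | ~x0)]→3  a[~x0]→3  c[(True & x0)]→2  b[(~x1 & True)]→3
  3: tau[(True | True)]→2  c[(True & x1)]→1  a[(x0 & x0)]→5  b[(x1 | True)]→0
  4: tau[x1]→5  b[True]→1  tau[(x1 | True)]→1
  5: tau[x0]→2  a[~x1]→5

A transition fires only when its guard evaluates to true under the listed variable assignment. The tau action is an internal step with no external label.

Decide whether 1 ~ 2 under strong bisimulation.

Refine partition for ~:
  P[0] = {{0,1,2,3,4,5}}
  P[1] = {{0},{1,2},{3},{4},{5}}
stable after 2 split(s): 5 block(s)
1∈{1,2}, 2∈{1,2}

Answer: BISIMILAR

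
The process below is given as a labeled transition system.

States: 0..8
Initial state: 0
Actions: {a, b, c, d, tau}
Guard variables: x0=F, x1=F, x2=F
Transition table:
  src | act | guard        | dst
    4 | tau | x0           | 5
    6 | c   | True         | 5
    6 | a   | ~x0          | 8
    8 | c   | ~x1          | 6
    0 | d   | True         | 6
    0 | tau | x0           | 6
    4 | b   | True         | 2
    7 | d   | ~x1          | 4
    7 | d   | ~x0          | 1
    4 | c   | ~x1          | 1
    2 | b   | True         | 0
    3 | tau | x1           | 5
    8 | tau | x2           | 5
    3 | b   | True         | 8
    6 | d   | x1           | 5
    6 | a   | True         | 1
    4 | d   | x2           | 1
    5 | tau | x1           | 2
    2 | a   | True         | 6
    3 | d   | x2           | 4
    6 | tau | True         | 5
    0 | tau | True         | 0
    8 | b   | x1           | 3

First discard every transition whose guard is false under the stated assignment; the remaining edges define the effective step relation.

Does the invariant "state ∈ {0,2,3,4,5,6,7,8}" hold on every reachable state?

Inv-set: {0,2,3,4,5,6,7,8}
Reach set: {0,1,5,6,8}
  0: safe
  1: ✗ unsafe
  5: safe
  6: safe
  8: safe
witness against invariant: d·a → 1

Answer: INVARIANT VIOLATED at state 1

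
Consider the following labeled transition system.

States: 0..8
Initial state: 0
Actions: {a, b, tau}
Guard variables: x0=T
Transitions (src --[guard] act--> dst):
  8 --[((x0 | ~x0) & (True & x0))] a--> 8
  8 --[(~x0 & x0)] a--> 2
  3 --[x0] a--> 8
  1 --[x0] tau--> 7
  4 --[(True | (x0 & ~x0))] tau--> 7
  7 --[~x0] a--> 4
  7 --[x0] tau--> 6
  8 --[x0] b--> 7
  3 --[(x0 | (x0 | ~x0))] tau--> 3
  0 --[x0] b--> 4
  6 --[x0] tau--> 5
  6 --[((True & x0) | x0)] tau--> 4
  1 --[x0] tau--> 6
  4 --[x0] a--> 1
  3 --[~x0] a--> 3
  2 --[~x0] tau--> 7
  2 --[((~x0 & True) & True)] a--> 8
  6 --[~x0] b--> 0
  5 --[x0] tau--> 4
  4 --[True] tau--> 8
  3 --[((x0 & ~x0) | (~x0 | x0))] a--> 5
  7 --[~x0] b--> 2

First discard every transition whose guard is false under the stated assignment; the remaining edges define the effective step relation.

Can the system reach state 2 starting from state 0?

Guard filter leaves 15 enabled edge(s).
L0 = {0}
L1 = {4}  total {0,4}
L2 = {1,7,8}  total {0,1,4,7,8}
L3 = {6}  total {0,1,4,6,7,8}
L4 = {5}  total {0,1,4,5,6,7,8}
Reach set: {0,1,4,5,6,7,8}

Answer: UNREACHABLE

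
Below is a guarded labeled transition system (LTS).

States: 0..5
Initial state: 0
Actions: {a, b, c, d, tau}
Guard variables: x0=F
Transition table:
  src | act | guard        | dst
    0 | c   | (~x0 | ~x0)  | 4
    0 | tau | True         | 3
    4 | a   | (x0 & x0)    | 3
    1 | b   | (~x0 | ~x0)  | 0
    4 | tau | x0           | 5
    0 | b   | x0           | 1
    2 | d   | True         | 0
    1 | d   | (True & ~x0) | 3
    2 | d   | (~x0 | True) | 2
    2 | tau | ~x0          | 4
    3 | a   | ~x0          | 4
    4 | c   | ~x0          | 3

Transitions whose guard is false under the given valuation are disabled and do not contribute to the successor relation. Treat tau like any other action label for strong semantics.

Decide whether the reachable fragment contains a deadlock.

R = {0,3,4}
  0: c→4  tau→3  [2 exit(s)]
  3: a→4  [1 exit(s)]
  4: c→3  [1 exit(s)]

Answer: DEADLOCK-FREE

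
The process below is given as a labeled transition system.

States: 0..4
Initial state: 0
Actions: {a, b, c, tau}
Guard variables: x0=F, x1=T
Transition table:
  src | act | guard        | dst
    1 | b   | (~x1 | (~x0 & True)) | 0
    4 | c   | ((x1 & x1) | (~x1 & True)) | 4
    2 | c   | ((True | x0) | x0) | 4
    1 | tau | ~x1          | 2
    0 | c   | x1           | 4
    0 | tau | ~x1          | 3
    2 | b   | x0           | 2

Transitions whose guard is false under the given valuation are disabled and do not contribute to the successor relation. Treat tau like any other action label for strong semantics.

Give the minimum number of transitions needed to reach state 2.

Answer: UNREACHABLE

Working:
BFS to 2:
  L0 = {0}
  L1 = {4}
2 never appears.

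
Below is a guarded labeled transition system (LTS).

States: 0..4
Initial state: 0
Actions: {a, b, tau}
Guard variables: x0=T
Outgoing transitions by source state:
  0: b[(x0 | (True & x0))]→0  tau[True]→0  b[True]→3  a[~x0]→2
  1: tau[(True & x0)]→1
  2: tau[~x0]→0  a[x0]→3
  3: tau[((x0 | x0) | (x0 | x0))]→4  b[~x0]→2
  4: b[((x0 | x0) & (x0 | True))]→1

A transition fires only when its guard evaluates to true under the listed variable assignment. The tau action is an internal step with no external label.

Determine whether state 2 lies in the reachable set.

Answer: UNREACHABLE

Trace:
After dropping false guards: 7 live edges.
Layer 0: {0}
Layer 1: {3}  total {0,3}
Layer 2: {4}  total {0,3,4}
Layer 3: {1}  total {0,1,3,4}
Reachable = {0,1,3,4}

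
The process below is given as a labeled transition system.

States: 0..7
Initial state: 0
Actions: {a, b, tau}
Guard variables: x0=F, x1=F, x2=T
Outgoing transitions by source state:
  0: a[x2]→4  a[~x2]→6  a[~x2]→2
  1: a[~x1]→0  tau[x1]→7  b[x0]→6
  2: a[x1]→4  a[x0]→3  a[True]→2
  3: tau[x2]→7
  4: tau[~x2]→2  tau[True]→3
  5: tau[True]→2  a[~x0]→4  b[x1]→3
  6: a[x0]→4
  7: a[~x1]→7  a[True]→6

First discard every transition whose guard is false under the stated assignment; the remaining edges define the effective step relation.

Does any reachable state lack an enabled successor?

Answer: DEADLOCK at state 6

Trace:
R = {0,3,4,6,7}
  0: a→4  [1 out]
  3: tau→7  [1 out]
  4: tau→3  [1 out]
  6: ∅  [deadlock]
  7: a→6  a→7  [2 out]
Path to 6: a·tau·tau·a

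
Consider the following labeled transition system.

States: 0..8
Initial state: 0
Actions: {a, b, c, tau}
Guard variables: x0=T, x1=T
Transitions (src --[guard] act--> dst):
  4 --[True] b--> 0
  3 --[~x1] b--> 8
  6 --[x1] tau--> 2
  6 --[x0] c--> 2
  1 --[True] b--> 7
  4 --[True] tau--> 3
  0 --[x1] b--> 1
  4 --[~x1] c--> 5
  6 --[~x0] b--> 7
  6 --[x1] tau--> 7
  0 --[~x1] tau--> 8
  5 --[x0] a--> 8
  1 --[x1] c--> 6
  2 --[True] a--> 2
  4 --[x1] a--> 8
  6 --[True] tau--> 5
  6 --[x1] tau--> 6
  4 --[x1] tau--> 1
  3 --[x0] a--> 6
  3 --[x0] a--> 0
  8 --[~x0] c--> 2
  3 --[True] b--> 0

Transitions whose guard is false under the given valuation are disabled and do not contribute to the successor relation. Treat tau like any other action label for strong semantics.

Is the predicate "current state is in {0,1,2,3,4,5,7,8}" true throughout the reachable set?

Answer: INVARIANT VIOLATED at state 6

Working:
Inv-set: {0,1,2,3,4,5,7,8}
Reachable = {0,1,2,5,6,7,8}
  0: ✓
  1: ✓
  2: ✓
  5: ✓
  6: outside
  7: ✓
  8: ✓
witness against invariant: b·c → 6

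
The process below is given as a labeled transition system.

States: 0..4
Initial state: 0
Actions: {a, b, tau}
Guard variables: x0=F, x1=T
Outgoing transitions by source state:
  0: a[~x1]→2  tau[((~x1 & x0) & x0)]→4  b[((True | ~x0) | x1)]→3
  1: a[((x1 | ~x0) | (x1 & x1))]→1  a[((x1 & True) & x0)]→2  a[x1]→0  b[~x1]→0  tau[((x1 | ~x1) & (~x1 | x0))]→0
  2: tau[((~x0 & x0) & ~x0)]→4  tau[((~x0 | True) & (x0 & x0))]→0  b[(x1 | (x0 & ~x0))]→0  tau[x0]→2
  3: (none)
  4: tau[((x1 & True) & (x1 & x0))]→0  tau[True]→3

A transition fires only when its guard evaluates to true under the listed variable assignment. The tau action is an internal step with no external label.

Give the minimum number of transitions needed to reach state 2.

BFS to 2:
  depth 0: {0}
  depth 1: {3}
2 never appears.

Answer: UNREACHABLE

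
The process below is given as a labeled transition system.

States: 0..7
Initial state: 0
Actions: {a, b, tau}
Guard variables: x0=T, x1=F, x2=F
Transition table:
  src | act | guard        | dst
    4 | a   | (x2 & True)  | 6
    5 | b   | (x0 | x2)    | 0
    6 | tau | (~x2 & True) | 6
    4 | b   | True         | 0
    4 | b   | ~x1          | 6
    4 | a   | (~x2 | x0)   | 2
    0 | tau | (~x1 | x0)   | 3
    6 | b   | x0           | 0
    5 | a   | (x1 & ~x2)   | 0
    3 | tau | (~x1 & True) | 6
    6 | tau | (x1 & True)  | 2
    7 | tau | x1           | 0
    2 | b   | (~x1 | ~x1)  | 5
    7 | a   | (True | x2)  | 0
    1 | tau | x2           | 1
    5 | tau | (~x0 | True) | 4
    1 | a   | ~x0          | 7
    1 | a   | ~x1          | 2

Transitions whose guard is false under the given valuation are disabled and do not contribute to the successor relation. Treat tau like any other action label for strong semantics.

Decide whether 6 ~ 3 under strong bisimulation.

Compute ~ classes (split until stable):
  P[0] = {{0,1,2,3,4,5,6,7}}
  P[1] = {{0,3},{1,7},{2},{4},{5,6}}
  P[2] = {{0},{1},{2},{3},{4},{5},{6},{7}}
Fixed point at round 3; 8 class(es).
6∈{6}, 3∈{3}

Answer: NOT BISIMILAR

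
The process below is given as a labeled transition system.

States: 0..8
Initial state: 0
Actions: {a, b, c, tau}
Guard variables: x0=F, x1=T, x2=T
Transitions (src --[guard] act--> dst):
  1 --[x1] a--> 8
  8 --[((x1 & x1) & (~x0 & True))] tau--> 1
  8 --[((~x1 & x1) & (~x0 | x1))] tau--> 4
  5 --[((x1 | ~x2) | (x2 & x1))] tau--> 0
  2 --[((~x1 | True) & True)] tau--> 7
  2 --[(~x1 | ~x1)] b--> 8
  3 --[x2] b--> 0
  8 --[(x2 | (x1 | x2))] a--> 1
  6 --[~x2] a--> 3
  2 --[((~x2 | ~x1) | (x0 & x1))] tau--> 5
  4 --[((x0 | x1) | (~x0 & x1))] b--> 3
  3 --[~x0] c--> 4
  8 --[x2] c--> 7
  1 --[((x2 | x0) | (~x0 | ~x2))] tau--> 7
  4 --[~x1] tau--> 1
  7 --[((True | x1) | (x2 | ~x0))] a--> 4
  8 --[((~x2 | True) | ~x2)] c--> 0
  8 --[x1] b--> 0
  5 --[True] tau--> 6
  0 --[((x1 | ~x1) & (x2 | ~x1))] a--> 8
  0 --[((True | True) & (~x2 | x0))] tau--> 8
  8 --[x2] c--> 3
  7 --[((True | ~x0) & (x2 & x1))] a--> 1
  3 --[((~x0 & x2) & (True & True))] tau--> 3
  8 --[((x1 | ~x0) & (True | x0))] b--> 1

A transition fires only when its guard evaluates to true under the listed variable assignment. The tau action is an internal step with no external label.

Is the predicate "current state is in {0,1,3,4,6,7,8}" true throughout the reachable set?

Answer: INVARIANT HOLDS

Trace:
Allowed set {0,1,3,4,6,7,8}
Reachable = {0,1,3,4,7,8}
  0: ok
  1: ok
  3: ok
  4: ok
  7: ok
  8: ok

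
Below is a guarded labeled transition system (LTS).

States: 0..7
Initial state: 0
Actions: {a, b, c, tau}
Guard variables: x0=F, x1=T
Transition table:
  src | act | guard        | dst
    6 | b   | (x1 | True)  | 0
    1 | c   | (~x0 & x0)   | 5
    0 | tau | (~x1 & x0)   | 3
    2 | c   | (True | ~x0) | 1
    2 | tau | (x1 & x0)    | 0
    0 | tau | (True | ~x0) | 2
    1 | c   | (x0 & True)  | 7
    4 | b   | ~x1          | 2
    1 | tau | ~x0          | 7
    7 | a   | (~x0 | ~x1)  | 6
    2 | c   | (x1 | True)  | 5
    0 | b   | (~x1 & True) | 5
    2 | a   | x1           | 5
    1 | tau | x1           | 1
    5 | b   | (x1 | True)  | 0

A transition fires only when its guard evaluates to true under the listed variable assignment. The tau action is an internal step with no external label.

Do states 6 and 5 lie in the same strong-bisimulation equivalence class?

Answer: BISIMILAR

Analysis:
Compute ~ classes (split until stable):
  π0 = {{0,1,2,3,4,5,6,7}}
  π1 = {{0,1},{2},{3,4},{5,6},{7}}
  π2 = {{0},{1},{2},{3,4},{5,6},{7}}
stable after 3 split(s): 6 block(s)
6∈{5,6}, 5∈{5,6}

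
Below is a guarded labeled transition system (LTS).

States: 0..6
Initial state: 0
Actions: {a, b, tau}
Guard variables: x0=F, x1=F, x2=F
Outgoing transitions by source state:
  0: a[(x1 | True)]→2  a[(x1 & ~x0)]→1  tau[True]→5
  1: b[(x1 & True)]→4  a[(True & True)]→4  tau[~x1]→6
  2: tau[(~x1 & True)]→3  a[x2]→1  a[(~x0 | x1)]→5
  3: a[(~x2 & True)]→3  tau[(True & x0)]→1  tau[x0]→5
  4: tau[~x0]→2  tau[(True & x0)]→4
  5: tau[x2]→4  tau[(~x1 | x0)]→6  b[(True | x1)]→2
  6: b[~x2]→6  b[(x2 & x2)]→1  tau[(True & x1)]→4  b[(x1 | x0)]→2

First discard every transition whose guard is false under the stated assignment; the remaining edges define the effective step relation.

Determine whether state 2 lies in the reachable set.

Answer: REACHABLE

Analysis:
Guard filter leaves 11 enabled edge(s).
L0 = {0}
L1 = {2,5}  total {0,2,5}
L2 = {3,6}  total {0,2,3,5,6}
Reachable = {0,2,3,5,6}
witness 2: a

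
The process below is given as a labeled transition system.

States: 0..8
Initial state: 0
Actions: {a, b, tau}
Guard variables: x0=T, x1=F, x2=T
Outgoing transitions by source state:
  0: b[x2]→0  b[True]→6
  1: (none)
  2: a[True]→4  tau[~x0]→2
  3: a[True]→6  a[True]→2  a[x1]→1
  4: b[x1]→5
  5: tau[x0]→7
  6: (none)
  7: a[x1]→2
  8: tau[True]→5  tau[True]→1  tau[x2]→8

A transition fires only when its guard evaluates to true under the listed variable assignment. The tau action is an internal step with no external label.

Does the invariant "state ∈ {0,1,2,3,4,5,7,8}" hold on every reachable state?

Answer: INVARIANT VIOLATED at state 6

Trace:
Safe = {0,1,2,3,4,5,7,8}
Reachable = {0,6}
  0: ✓
  6: outside
reach 6 via b — violates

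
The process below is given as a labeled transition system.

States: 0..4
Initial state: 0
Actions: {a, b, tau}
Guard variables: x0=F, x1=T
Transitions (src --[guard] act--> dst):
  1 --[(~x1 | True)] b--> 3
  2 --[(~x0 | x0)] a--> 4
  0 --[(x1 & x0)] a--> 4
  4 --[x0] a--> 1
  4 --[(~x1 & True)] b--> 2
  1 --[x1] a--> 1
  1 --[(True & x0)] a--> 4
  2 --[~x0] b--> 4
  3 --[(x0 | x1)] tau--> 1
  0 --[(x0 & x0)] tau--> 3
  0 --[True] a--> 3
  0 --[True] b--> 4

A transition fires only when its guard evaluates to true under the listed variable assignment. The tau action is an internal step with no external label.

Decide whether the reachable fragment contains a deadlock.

R = {0,1,3,4}
  0: a→3  b→4  [2 out]
  1: a→1  b→3  [2 out]
  3: tau→1  [1 out]
  4: ∅  [STUCK]
trace reaching 4: b

Answer: DEADLOCK at state 4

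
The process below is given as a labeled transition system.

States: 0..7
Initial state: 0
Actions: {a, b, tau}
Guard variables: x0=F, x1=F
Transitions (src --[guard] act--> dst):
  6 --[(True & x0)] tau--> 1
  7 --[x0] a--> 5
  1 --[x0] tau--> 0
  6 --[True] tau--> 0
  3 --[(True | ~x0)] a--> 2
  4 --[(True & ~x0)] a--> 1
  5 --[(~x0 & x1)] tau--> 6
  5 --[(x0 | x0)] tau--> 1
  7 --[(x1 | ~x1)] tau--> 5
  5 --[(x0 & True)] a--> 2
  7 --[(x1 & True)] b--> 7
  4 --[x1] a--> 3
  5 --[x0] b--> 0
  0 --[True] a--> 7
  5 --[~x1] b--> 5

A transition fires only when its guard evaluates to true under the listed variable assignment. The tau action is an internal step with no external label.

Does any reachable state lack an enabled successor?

Reachable = {0,5,7}
  0: a→7  [1 exit(s)]
  5: b→5  [1 exit(s)]
  7: tau→5  [1 exit(s)]

Answer: DEADLOCK-FREE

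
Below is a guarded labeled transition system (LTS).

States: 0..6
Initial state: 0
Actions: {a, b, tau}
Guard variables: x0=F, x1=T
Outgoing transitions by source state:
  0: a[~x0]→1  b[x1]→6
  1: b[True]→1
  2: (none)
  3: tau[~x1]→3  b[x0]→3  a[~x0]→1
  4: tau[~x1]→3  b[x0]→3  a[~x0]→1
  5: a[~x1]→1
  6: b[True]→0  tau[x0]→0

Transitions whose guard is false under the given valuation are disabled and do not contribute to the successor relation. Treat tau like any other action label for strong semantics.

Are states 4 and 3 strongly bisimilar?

Answer: BISIMILAR

Trace:
Refine partition for ~:
  π0 = {{0,1,2,3,4,5,6}}
  π1 = {{0},{1,6},{2,5},{3,4}}
  π2 = {{0},{1},{2,5},{3,4},{6}}
5 equivalence class(es) (converged in 3)
class of 4: {3,4}; class of 3: {3,4}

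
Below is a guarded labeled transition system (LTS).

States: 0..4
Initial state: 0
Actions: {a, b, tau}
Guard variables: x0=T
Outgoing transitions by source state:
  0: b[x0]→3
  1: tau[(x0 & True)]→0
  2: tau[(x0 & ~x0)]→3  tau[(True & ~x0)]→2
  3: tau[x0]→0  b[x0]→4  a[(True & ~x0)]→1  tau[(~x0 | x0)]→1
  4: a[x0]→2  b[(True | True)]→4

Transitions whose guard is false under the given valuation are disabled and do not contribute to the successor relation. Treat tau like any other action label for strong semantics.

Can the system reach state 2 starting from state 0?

After dropping false guards: 7 live edges.
L0 = {0}
L1 = {3}  cumulative {0,3}
L2 = {1,4}  cumulative {0,1,3,4}
L3 = {2}  cumulative {0,1,2,3,4}
Reach set: {0,1,2,3,4}
Path to 2: b·b·a

Answer: REACHABLE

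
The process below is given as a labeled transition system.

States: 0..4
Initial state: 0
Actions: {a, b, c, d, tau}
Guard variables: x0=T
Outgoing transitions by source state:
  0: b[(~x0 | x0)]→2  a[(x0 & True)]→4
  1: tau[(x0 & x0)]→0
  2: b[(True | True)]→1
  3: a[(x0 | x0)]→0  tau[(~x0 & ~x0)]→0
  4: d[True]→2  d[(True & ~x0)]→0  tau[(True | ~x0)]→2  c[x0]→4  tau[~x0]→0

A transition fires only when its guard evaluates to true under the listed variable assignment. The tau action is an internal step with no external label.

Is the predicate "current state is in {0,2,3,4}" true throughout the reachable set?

Answer: INVARIANT VIOLATED at state 1

Working:
Inv-set: {0,2,3,4}
Reachable = {0,1,2,4}
  0: safe
  1: VIOLATES
  2: safe
  4: safe
reach 1 via b·b — violates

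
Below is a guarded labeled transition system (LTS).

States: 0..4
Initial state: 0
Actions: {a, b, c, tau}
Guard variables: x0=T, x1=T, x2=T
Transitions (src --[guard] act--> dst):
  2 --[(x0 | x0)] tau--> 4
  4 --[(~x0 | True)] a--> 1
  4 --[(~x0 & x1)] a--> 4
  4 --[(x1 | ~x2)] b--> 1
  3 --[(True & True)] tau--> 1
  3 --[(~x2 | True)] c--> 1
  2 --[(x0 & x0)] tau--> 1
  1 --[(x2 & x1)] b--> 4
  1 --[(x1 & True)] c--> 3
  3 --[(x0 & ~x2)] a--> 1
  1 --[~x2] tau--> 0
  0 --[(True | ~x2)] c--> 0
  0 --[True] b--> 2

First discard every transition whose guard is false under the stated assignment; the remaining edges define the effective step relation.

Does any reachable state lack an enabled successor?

Answer: DEADLOCK-FREE

Trace:
Reachable = {0,1,2,3,4}
  0: b→2  c→0  [2 exit(s)]
  1: b→4  c→3  [2 exit(s)]
  2: tau→1  tau→4  [2 exit(s)]
  3: c→1  tau→1  [2 exit(s)]
  4: a→1  b→1  [2 exit(s)]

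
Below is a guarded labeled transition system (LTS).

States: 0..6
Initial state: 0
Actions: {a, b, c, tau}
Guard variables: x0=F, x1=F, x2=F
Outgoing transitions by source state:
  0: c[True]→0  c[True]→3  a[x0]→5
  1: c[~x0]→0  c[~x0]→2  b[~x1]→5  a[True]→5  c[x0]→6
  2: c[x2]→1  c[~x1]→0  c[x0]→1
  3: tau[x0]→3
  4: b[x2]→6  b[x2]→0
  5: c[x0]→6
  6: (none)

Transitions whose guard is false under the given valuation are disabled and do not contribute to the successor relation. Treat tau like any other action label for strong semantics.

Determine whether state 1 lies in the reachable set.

Answer: UNREACHABLE

Working:
After dropping false guards: 7 live edges.
L0 = {0}
L1 = {3}  total {0,3}
R = {0,3}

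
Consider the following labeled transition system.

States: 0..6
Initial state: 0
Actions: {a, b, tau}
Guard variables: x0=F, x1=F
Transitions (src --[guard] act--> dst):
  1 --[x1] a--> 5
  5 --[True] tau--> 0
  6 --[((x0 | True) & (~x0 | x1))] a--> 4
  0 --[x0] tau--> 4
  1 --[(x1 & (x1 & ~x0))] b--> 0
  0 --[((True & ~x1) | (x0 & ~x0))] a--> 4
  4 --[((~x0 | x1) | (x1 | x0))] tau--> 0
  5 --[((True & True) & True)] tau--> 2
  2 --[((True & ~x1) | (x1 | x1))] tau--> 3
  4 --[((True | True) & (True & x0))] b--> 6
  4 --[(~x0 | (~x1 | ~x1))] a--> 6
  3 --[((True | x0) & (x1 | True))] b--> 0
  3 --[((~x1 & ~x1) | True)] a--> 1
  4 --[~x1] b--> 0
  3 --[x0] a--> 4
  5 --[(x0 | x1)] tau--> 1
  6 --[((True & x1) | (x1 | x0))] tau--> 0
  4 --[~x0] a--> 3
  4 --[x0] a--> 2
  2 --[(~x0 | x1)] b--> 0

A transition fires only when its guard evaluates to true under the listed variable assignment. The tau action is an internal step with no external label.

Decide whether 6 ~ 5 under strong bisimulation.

Bisimulation quotient by refinement:
  π0 = {{0,1,2,3,4,5,6}}
  π1 = {{0,6},{1},{2},{3},{4},{5}}
stable after 2 split(s): 6 block(s)
class of 6: {0,6}; class of 5: {5}

Answer: NOT BISIMILAR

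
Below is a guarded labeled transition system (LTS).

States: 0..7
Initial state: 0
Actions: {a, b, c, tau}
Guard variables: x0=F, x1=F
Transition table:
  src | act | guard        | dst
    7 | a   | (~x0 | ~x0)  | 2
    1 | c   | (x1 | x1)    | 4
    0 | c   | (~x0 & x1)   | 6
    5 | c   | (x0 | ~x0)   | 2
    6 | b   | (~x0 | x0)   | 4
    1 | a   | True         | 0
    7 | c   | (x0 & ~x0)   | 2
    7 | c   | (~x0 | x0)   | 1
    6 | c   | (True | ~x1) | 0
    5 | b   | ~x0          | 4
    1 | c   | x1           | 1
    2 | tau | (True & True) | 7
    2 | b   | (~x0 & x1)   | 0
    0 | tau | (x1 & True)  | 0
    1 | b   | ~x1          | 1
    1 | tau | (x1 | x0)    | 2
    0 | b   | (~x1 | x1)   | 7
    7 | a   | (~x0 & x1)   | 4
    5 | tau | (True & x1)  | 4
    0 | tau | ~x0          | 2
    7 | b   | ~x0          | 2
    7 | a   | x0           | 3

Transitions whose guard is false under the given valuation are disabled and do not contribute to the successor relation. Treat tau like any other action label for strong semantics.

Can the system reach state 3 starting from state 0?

12 transition(s) survive guard evaluation.
depth 0: {0}
depth 1: {2,7}  total {0,2,7}
depth 2: {1}  total {0,1,2,7}
R = {0,1,2,7}

Answer: UNREACHABLE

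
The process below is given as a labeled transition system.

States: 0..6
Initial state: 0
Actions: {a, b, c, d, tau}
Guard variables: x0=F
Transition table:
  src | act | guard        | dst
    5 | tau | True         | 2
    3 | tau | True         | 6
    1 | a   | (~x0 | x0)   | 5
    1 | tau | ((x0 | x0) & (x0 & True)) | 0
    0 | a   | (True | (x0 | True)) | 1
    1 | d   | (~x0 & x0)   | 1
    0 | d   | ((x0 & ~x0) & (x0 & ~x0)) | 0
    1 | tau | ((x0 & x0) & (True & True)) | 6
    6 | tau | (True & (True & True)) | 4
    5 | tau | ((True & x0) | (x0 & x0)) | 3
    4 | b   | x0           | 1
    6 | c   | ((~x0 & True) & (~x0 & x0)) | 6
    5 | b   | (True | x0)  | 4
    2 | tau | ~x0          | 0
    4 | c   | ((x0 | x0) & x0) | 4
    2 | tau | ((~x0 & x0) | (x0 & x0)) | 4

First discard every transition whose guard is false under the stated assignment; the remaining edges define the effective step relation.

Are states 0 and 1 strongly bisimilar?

Answer: NOT BISIMILAR

Working:
Refine partition for ~:
  P[0] = {{0,1,2,3,4,5,6}}
  P[1] = {{0,1},{2,3,6},{4},{5}}
  P[2] = {{0},{1},{2},{3},{4},{5},{6}}
Fixed point at round 3; 7 class(es).
class of 0: {0}; class of 1: {1}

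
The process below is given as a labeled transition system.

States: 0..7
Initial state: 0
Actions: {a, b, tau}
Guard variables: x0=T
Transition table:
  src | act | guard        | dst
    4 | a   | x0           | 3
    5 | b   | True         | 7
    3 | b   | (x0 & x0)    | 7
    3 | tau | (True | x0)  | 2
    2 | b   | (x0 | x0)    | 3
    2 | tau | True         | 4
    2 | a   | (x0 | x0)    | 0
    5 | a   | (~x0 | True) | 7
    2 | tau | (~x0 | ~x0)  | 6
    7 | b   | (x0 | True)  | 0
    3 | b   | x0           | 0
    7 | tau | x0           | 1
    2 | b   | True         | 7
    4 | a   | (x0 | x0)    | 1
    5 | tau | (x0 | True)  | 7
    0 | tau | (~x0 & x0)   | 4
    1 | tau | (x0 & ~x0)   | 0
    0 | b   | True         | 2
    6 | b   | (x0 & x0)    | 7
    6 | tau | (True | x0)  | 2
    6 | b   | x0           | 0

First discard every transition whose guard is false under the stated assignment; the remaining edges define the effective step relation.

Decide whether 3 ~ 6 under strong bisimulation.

Bisimulation quotient by refinement:
  π0 = {{0,1,2,3,4,5,6,7}}
  π1 = {{0},{1},{2,5},{3,6,7},{4}}
  π2 = {{0},{1},{2},{3,6},{4},{5},{7}}
stable after 3 split(s): 7 block(s)
3∈{3,6}, 6∈{3,6}

Answer: BISIMILAR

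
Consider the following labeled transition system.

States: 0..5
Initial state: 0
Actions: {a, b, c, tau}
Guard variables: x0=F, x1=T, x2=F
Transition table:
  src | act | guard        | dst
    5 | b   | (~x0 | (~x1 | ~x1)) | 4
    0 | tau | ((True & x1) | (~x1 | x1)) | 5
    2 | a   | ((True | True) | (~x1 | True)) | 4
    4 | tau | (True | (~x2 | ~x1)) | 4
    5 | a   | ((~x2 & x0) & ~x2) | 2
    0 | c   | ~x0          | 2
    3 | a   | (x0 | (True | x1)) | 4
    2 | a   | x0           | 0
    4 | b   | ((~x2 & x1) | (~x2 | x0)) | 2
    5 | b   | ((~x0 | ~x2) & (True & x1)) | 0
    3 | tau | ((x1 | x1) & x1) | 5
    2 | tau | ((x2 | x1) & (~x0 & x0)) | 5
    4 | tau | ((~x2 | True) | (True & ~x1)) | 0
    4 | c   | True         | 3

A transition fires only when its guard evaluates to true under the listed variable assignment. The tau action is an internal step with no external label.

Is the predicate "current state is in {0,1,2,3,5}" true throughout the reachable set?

Answer: INVARIANT VIOLATED at state 4

Analysis:
Safe = {0,1,2,3,5}
Reach set: {0,2,3,4,5}
  0: ✓
  2: ✓
  3: ✓
  4: outside
  5: ✓
counterexample path to 4: tau·b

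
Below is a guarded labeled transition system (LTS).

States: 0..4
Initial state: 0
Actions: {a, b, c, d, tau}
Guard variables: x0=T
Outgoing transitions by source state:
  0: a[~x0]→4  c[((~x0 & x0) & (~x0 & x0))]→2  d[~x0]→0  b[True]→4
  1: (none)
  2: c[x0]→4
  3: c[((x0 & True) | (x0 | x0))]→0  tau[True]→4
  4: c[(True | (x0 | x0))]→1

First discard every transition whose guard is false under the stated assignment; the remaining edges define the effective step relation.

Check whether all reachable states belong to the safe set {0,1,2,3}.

Answer: INVARIANT VIOLATED at state 4

Trace:
Inv-set: {0,1,2,3}
Reachable = {0,1,4}
  0: ✓
  1: ✓
  4: ✗ unsafe
counterexample path to 4: b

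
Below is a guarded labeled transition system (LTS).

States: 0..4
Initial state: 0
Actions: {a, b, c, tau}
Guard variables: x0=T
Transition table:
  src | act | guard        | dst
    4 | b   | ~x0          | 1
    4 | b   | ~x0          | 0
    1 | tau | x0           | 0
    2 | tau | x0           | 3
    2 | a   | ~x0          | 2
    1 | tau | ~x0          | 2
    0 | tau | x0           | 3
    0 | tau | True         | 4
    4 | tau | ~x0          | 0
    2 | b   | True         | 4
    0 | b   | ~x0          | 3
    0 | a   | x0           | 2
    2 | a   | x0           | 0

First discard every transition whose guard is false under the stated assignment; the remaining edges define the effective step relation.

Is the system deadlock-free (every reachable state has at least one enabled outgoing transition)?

Answer: DEADLOCK at state 3

Trace:
R = {0,2,3,4}
  0: a→2  tau→3  tau→4  [deg 3]
  2: a→0  b→4  tau→3  [deg 3]
  3: ∅  [deadlock]
  4: ∅  [deadlock]
Path to 3: tau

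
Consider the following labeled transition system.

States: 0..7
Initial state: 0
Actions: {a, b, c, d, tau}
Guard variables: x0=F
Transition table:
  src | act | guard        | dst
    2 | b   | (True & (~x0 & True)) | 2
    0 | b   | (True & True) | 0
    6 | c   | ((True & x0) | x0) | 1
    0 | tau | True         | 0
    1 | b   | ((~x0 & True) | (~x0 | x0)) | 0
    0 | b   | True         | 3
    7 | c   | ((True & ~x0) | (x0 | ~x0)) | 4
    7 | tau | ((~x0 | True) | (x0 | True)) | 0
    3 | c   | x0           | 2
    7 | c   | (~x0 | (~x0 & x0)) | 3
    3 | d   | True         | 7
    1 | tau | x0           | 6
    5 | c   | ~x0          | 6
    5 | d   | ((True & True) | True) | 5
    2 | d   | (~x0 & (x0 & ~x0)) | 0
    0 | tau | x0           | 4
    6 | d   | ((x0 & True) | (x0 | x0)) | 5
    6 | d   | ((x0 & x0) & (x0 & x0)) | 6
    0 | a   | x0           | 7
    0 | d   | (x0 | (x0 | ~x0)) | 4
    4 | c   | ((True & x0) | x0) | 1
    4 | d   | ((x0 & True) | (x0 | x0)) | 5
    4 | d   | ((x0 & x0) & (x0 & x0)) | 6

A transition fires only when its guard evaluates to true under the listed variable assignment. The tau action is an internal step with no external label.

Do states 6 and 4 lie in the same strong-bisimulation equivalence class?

Bisimulation quotient by refinement:
  round 0: {{0,1,2,3,4,5,6,7}}
  round 1: {{0},{1,2},{3},{4,6},{5},{7}}
  round 2: {{0},{1},{2},{3},{4,6},{5},{7}}
stable after 3 split(s): 7 block(s)
[6]={4,6}  [4]={4,6}

Answer: BISIMILAR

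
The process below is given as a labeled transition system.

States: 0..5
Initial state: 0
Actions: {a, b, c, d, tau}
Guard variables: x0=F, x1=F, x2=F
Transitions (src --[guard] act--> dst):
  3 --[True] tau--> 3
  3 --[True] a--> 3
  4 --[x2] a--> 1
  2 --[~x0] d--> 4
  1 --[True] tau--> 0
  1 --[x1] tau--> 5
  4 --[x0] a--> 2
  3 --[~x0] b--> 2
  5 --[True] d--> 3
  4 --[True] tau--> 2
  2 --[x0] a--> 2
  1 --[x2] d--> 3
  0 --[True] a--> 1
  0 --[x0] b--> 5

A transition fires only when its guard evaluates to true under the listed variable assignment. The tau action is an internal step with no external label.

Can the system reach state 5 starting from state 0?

Answer: UNREACHABLE

Trace:
Guard filter leaves 8 enabled edge(s).
Layer 0: {0}
Layer 1: {1}  total {0,1}
Reachable = {0,1}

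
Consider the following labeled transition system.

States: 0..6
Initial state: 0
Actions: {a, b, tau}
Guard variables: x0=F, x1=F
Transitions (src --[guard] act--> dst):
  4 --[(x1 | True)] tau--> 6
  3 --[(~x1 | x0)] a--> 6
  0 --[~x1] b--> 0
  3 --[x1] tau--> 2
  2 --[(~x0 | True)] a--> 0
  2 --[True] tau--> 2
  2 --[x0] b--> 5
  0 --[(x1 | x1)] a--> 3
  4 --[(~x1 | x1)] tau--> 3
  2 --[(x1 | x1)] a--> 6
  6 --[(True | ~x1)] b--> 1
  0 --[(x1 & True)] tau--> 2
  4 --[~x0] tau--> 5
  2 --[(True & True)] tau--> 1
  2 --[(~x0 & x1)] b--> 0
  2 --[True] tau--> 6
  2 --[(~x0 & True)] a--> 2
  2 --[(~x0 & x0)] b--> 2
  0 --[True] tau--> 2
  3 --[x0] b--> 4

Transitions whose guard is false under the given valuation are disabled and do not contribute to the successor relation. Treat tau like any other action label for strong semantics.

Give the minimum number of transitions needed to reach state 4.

Layered search for 4:
  L0 = {0}
  L1 = {2}
  L2 = {1,6}
4 never appears.

Answer: UNREACHABLE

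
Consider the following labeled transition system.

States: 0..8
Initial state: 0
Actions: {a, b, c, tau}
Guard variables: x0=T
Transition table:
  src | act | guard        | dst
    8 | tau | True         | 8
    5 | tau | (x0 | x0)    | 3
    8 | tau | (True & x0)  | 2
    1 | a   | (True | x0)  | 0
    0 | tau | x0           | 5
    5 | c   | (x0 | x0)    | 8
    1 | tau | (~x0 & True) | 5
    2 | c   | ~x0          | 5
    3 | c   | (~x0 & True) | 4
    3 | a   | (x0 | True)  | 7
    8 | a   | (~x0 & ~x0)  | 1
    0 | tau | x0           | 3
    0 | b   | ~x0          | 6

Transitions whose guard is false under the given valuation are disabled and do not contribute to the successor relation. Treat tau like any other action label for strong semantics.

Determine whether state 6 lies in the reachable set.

8 transition(s) survive guard evaluation.
Layer 0: {0}
Layer 1: {3,5}  now seen {0,3,5}
Layer 2: {7,8}  now seen {0,3,5,7,8}
Layer 3: {2}  now seen {0,2,3,5,7,8}
Reach set: {0,2,3,5,7,8}

Answer: UNREACHABLE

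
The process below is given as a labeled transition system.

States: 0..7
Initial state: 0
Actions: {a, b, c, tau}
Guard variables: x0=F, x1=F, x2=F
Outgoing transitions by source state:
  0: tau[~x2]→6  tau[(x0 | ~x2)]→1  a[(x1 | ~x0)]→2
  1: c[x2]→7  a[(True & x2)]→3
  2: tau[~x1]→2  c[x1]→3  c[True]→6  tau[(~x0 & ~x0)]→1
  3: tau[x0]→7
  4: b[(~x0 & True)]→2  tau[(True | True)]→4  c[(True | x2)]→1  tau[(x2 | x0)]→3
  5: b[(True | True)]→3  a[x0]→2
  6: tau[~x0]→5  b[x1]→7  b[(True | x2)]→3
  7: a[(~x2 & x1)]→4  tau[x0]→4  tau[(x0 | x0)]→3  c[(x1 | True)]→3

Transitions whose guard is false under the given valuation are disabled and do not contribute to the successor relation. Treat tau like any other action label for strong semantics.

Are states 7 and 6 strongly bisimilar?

Refine partition for ~:
  P[0] = {{0,1,2,3,4,5,6,7}}
  P[1] = {{0},{1,3},{2},{4},{5},{6},{7}}
Fixed point at round 2; 7 class(es).
class of 7: {7}; class of 6: {6}

Answer: NOT BISIMILAR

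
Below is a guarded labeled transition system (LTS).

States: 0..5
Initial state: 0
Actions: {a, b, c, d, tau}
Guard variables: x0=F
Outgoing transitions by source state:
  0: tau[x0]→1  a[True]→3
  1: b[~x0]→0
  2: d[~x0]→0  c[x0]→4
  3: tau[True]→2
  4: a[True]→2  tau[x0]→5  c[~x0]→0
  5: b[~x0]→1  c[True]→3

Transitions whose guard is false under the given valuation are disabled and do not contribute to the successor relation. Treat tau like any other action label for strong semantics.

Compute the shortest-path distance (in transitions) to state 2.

Answer: 2

Working:
BFS to 2:
  depth 0: {0}
  depth 1: {3}
  depth 2: {2}
2 enters at depth 2; path a·tau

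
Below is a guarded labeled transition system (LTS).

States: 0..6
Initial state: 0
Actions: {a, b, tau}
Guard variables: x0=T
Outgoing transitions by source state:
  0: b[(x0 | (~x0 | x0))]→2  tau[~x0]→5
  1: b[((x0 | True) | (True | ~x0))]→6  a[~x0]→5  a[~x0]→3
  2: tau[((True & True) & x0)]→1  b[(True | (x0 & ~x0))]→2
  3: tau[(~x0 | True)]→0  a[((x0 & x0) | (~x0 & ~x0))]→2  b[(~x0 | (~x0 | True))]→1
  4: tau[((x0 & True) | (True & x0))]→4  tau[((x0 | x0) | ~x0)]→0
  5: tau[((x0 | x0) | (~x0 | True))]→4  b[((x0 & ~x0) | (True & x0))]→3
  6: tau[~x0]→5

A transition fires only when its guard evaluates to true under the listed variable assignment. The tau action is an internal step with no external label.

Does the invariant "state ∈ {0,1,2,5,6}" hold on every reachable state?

Answer: INVARIANT HOLDS

Trace:
Allowed set {0,1,2,5,6}
Reach set: {0,1,2,6}
  0: ✓
  1: ✓
  2: ✓
  6: ✓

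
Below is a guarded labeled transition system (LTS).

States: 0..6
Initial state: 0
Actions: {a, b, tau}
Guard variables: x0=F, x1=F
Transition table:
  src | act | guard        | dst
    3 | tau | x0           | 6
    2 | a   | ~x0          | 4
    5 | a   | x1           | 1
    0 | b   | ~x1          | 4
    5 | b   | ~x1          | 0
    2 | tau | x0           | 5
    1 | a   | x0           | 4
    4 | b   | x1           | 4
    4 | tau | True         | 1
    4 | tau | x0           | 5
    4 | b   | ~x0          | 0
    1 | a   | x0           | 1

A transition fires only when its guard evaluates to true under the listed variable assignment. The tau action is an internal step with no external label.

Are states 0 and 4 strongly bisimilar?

Compute ~ classes (split until stable):
  π0 = {{0,1,2,3,4,5,6}}
  π1 = {{0,5},{1,3,6},{2},{4}}
  π2 = {{0},{1,3,6},{2},{4},{5}}
Fixed point at round 3; 5 class(es).
0∈{0}, 4∈{4}

Answer: NOT BISIMILAR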